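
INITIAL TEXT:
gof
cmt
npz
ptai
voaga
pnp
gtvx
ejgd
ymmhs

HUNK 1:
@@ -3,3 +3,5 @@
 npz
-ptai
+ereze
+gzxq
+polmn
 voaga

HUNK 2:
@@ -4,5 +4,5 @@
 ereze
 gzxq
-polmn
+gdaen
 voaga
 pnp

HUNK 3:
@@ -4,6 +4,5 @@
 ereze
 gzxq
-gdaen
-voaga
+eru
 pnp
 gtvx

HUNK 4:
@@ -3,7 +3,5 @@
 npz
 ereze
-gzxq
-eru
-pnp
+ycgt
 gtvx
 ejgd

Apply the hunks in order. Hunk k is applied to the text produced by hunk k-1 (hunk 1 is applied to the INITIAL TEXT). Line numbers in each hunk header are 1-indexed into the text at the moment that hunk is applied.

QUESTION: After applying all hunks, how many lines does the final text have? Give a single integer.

Answer: 8

Derivation:
Hunk 1: at line 3 remove [ptai] add [ereze,gzxq,polmn] -> 11 lines: gof cmt npz ereze gzxq polmn voaga pnp gtvx ejgd ymmhs
Hunk 2: at line 4 remove [polmn] add [gdaen] -> 11 lines: gof cmt npz ereze gzxq gdaen voaga pnp gtvx ejgd ymmhs
Hunk 3: at line 4 remove [gdaen,voaga] add [eru] -> 10 lines: gof cmt npz ereze gzxq eru pnp gtvx ejgd ymmhs
Hunk 4: at line 3 remove [gzxq,eru,pnp] add [ycgt] -> 8 lines: gof cmt npz ereze ycgt gtvx ejgd ymmhs
Final line count: 8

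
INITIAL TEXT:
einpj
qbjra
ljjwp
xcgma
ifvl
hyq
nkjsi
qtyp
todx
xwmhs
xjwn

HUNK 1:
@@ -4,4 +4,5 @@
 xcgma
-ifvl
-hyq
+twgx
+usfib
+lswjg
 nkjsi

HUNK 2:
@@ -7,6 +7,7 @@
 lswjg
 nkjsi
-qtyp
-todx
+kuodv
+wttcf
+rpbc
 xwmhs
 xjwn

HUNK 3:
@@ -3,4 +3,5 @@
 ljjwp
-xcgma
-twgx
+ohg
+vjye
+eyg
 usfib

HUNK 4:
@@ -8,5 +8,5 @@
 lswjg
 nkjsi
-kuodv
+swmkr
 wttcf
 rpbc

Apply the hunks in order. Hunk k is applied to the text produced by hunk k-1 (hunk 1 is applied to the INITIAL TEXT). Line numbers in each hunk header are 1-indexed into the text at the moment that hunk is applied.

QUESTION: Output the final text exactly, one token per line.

Answer: einpj
qbjra
ljjwp
ohg
vjye
eyg
usfib
lswjg
nkjsi
swmkr
wttcf
rpbc
xwmhs
xjwn

Derivation:
Hunk 1: at line 4 remove [ifvl,hyq] add [twgx,usfib,lswjg] -> 12 lines: einpj qbjra ljjwp xcgma twgx usfib lswjg nkjsi qtyp todx xwmhs xjwn
Hunk 2: at line 7 remove [qtyp,todx] add [kuodv,wttcf,rpbc] -> 13 lines: einpj qbjra ljjwp xcgma twgx usfib lswjg nkjsi kuodv wttcf rpbc xwmhs xjwn
Hunk 3: at line 3 remove [xcgma,twgx] add [ohg,vjye,eyg] -> 14 lines: einpj qbjra ljjwp ohg vjye eyg usfib lswjg nkjsi kuodv wttcf rpbc xwmhs xjwn
Hunk 4: at line 8 remove [kuodv] add [swmkr] -> 14 lines: einpj qbjra ljjwp ohg vjye eyg usfib lswjg nkjsi swmkr wttcf rpbc xwmhs xjwn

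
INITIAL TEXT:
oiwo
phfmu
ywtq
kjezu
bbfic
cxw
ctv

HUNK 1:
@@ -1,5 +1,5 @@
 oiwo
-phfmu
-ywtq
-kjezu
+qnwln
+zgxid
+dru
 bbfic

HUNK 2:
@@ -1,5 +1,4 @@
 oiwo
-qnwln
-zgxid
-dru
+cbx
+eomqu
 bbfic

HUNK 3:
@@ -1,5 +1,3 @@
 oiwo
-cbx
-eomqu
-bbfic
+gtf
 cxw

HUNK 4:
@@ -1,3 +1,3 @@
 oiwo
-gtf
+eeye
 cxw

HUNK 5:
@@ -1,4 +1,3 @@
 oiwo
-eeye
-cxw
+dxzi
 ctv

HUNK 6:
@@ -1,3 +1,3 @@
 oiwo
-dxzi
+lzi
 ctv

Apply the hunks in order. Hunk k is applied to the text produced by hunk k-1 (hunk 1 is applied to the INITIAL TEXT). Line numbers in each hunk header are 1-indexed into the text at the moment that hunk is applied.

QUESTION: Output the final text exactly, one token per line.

Hunk 1: at line 1 remove [phfmu,ywtq,kjezu] add [qnwln,zgxid,dru] -> 7 lines: oiwo qnwln zgxid dru bbfic cxw ctv
Hunk 2: at line 1 remove [qnwln,zgxid,dru] add [cbx,eomqu] -> 6 lines: oiwo cbx eomqu bbfic cxw ctv
Hunk 3: at line 1 remove [cbx,eomqu,bbfic] add [gtf] -> 4 lines: oiwo gtf cxw ctv
Hunk 4: at line 1 remove [gtf] add [eeye] -> 4 lines: oiwo eeye cxw ctv
Hunk 5: at line 1 remove [eeye,cxw] add [dxzi] -> 3 lines: oiwo dxzi ctv
Hunk 6: at line 1 remove [dxzi] add [lzi] -> 3 lines: oiwo lzi ctv

Answer: oiwo
lzi
ctv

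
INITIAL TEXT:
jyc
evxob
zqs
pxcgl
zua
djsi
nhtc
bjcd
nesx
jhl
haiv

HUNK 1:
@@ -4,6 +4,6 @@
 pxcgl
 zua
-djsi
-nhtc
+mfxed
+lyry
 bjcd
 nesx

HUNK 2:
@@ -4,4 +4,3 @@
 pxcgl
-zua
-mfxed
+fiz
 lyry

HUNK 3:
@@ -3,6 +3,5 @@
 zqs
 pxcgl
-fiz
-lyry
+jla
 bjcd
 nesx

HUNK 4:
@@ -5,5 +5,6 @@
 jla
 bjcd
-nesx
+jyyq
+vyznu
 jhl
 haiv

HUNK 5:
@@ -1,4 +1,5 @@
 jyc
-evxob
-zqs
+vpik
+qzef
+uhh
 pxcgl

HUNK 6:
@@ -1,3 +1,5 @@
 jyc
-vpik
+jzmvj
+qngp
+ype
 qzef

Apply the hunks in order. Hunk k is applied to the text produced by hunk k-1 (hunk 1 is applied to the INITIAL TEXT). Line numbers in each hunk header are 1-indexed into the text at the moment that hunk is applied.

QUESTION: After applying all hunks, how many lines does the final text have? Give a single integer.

Hunk 1: at line 4 remove [djsi,nhtc] add [mfxed,lyry] -> 11 lines: jyc evxob zqs pxcgl zua mfxed lyry bjcd nesx jhl haiv
Hunk 2: at line 4 remove [zua,mfxed] add [fiz] -> 10 lines: jyc evxob zqs pxcgl fiz lyry bjcd nesx jhl haiv
Hunk 3: at line 3 remove [fiz,lyry] add [jla] -> 9 lines: jyc evxob zqs pxcgl jla bjcd nesx jhl haiv
Hunk 4: at line 5 remove [nesx] add [jyyq,vyznu] -> 10 lines: jyc evxob zqs pxcgl jla bjcd jyyq vyznu jhl haiv
Hunk 5: at line 1 remove [evxob,zqs] add [vpik,qzef,uhh] -> 11 lines: jyc vpik qzef uhh pxcgl jla bjcd jyyq vyznu jhl haiv
Hunk 6: at line 1 remove [vpik] add [jzmvj,qngp,ype] -> 13 lines: jyc jzmvj qngp ype qzef uhh pxcgl jla bjcd jyyq vyznu jhl haiv
Final line count: 13

Answer: 13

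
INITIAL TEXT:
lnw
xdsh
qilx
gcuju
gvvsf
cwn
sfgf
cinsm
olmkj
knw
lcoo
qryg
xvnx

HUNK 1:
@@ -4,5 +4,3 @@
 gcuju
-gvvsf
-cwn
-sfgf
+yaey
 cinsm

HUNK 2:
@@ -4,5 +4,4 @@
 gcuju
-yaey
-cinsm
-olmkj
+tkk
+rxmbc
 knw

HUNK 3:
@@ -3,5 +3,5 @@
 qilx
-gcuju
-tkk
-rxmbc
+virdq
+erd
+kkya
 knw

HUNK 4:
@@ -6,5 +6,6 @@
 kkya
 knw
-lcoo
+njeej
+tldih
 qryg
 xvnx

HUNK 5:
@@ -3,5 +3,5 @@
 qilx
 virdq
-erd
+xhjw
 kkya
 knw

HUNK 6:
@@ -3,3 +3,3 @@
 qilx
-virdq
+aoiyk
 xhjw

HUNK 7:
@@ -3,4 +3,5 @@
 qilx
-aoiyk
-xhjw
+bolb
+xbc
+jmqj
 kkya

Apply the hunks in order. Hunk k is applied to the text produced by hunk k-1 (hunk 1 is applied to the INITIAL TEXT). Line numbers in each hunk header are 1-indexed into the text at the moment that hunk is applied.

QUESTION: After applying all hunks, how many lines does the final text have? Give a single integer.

Answer: 12

Derivation:
Hunk 1: at line 4 remove [gvvsf,cwn,sfgf] add [yaey] -> 11 lines: lnw xdsh qilx gcuju yaey cinsm olmkj knw lcoo qryg xvnx
Hunk 2: at line 4 remove [yaey,cinsm,olmkj] add [tkk,rxmbc] -> 10 lines: lnw xdsh qilx gcuju tkk rxmbc knw lcoo qryg xvnx
Hunk 3: at line 3 remove [gcuju,tkk,rxmbc] add [virdq,erd,kkya] -> 10 lines: lnw xdsh qilx virdq erd kkya knw lcoo qryg xvnx
Hunk 4: at line 6 remove [lcoo] add [njeej,tldih] -> 11 lines: lnw xdsh qilx virdq erd kkya knw njeej tldih qryg xvnx
Hunk 5: at line 3 remove [erd] add [xhjw] -> 11 lines: lnw xdsh qilx virdq xhjw kkya knw njeej tldih qryg xvnx
Hunk 6: at line 3 remove [virdq] add [aoiyk] -> 11 lines: lnw xdsh qilx aoiyk xhjw kkya knw njeej tldih qryg xvnx
Hunk 7: at line 3 remove [aoiyk,xhjw] add [bolb,xbc,jmqj] -> 12 lines: lnw xdsh qilx bolb xbc jmqj kkya knw njeej tldih qryg xvnx
Final line count: 12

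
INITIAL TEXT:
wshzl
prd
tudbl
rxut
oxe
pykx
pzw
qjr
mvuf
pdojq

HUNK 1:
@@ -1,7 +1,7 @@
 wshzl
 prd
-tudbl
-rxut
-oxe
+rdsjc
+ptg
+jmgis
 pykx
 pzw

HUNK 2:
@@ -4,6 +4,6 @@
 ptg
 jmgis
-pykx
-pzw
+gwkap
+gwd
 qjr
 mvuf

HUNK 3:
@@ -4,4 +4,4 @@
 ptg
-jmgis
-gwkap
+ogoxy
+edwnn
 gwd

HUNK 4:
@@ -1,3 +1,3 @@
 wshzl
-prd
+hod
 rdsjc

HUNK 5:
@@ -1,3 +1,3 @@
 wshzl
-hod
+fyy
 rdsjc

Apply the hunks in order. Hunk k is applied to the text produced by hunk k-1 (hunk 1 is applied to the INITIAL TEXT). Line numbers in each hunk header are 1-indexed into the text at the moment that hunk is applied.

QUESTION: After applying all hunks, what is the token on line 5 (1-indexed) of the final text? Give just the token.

Hunk 1: at line 1 remove [tudbl,rxut,oxe] add [rdsjc,ptg,jmgis] -> 10 lines: wshzl prd rdsjc ptg jmgis pykx pzw qjr mvuf pdojq
Hunk 2: at line 4 remove [pykx,pzw] add [gwkap,gwd] -> 10 lines: wshzl prd rdsjc ptg jmgis gwkap gwd qjr mvuf pdojq
Hunk 3: at line 4 remove [jmgis,gwkap] add [ogoxy,edwnn] -> 10 lines: wshzl prd rdsjc ptg ogoxy edwnn gwd qjr mvuf pdojq
Hunk 4: at line 1 remove [prd] add [hod] -> 10 lines: wshzl hod rdsjc ptg ogoxy edwnn gwd qjr mvuf pdojq
Hunk 5: at line 1 remove [hod] add [fyy] -> 10 lines: wshzl fyy rdsjc ptg ogoxy edwnn gwd qjr mvuf pdojq
Final line 5: ogoxy

Answer: ogoxy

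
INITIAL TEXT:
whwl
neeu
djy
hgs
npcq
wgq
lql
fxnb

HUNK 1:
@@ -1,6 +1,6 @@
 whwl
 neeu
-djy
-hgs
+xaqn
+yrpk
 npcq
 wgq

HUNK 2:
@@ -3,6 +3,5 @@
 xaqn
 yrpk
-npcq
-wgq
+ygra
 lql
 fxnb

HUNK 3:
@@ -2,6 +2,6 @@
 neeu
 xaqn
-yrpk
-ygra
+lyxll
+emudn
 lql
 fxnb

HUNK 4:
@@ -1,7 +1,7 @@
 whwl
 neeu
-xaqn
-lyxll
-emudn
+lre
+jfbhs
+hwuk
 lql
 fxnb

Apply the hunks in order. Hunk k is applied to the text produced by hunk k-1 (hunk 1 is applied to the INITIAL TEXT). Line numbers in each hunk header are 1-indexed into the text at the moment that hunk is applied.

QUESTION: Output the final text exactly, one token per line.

Hunk 1: at line 1 remove [djy,hgs] add [xaqn,yrpk] -> 8 lines: whwl neeu xaqn yrpk npcq wgq lql fxnb
Hunk 2: at line 3 remove [npcq,wgq] add [ygra] -> 7 lines: whwl neeu xaqn yrpk ygra lql fxnb
Hunk 3: at line 2 remove [yrpk,ygra] add [lyxll,emudn] -> 7 lines: whwl neeu xaqn lyxll emudn lql fxnb
Hunk 4: at line 1 remove [xaqn,lyxll,emudn] add [lre,jfbhs,hwuk] -> 7 lines: whwl neeu lre jfbhs hwuk lql fxnb

Answer: whwl
neeu
lre
jfbhs
hwuk
lql
fxnb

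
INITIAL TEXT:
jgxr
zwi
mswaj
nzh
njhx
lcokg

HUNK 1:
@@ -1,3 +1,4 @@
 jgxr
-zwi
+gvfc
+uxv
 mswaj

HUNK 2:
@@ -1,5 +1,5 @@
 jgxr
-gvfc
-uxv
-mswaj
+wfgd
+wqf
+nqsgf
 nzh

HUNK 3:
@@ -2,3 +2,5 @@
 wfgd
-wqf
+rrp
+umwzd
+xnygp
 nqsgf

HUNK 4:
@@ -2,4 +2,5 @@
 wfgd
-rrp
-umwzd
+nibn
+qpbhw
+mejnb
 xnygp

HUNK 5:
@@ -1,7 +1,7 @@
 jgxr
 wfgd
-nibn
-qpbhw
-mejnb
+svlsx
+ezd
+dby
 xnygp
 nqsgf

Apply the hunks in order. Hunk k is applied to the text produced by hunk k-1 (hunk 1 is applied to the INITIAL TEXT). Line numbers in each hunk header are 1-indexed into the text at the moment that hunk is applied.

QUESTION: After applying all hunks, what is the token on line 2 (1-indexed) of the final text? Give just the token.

Hunk 1: at line 1 remove [zwi] add [gvfc,uxv] -> 7 lines: jgxr gvfc uxv mswaj nzh njhx lcokg
Hunk 2: at line 1 remove [gvfc,uxv,mswaj] add [wfgd,wqf,nqsgf] -> 7 lines: jgxr wfgd wqf nqsgf nzh njhx lcokg
Hunk 3: at line 2 remove [wqf] add [rrp,umwzd,xnygp] -> 9 lines: jgxr wfgd rrp umwzd xnygp nqsgf nzh njhx lcokg
Hunk 4: at line 2 remove [rrp,umwzd] add [nibn,qpbhw,mejnb] -> 10 lines: jgxr wfgd nibn qpbhw mejnb xnygp nqsgf nzh njhx lcokg
Hunk 5: at line 1 remove [nibn,qpbhw,mejnb] add [svlsx,ezd,dby] -> 10 lines: jgxr wfgd svlsx ezd dby xnygp nqsgf nzh njhx lcokg
Final line 2: wfgd

Answer: wfgd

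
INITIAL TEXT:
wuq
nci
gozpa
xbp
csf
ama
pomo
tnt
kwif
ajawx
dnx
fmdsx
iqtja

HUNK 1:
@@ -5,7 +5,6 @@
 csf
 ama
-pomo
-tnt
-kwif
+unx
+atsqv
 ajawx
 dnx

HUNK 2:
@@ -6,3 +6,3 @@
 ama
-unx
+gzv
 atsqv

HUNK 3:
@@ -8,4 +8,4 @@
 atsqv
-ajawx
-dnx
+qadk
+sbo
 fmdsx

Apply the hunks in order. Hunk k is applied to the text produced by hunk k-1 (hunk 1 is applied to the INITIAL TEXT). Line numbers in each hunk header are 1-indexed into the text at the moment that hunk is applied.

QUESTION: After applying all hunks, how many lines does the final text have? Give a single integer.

Hunk 1: at line 5 remove [pomo,tnt,kwif] add [unx,atsqv] -> 12 lines: wuq nci gozpa xbp csf ama unx atsqv ajawx dnx fmdsx iqtja
Hunk 2: at line 6 remove [unx] add [gzv] -> 12 lines: wuq nci gozpa xbp csf ama gzv atsqv ajawx dnx fmdsx iqtja
Hunk 3: at line 8 remove [ajawx,dnx] add [qadk,sbo] -> 12 lines: wuq nci gozpa xbp csf ama gzv atsqv qadk sbo fmdsx iqtja
Final line count: 12

Answer: 12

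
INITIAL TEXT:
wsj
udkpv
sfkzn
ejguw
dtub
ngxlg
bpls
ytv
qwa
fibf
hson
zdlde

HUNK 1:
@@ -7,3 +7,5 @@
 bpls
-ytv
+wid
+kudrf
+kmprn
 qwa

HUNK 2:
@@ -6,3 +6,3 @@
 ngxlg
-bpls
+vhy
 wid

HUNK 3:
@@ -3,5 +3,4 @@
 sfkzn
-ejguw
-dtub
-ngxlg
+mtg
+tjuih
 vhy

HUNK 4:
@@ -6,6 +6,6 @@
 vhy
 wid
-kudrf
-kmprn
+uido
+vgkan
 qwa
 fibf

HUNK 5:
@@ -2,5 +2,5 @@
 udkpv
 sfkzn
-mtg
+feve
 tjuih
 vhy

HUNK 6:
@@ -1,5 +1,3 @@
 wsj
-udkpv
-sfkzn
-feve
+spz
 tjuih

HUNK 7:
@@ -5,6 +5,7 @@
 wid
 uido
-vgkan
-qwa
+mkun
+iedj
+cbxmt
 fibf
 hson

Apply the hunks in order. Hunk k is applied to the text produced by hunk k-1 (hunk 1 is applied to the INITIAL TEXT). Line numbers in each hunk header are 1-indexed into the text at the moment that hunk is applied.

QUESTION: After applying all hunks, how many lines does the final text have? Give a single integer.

Answer: 12

Derivation:
Hunk 1: at line 7 remove [ytv] add [wid,kudrf,kmprn] -> 14 lines: wsj udkpv sfkzn ejguw dtub ngxlg bpls wid kudrf kmprn qwa fibf hson zdlde
Hunk 2: at line 6 remove [bpls] add [vhy] -> 14 lines: wsj udkpv sfkzn ejguw dtub ngxlg vhy wid kudrf kmprn qwa fibf hson zdlde
Hunk 3: at line 3 remove [ejguw,dtub,ngxlg] add [mtg,tjuih] -> 13 lines: wsj udkpv sfkzn mtg tjuih vhy wid kudrf kmprn qwa fibf hson zdlde
Hunk 4: at line 6 remove [kudrf,kmprn] add [uido,vgkan] -> 13 lines: wsj udkpv sfkzn mtg tjuih vhy wid uido vgkan qwa fibf hson zdlde
Hunk 5: at line 2 remove [mtg] add [feve] -> 13 lines: wsj udkpv sfkzn feve tjuih vhy wid uido vgkan qwa fibf hson zdlde
Hunk 6: at line 1 remove [udkpv,sfkzn,feve] add [spz] -> 11 lines: wsj spz tjuih vhy wid uido vgkan qwa fibf hson zdlde
Hunk 7: at line 5 remove [vgkan,qwa] add [mkun,iedj,cbxmt] -> 12 lines: wsj spz tjuih vhy wid uido mkun iedj cbxmt fibf hson zdlde
Final line count: 12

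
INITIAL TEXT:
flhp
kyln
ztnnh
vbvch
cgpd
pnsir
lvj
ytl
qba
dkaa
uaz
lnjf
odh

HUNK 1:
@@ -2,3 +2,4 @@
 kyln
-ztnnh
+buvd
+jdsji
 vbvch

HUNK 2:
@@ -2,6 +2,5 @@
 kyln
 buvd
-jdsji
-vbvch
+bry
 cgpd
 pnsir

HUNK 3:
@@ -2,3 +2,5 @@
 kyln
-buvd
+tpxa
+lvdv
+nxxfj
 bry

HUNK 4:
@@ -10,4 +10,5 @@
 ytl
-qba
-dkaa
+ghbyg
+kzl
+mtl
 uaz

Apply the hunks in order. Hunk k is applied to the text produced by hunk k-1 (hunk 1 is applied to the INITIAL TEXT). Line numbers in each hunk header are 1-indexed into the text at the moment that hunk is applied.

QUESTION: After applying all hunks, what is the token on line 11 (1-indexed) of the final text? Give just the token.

Hunk 1: at line 2 remove [ztnnh] add [buvd,jdsji] -> 14 lines: flhp kyln buvd jdsji vbvch cgpd pnsir lvj ytl qba dkaa uaz lnjf odh
Hunk 2: at line 2 remove [jdsji,vbvch] add [bry] -> 13 lines: flhp kyln buvd bry cgpd pnsir lvj ytl qba dkaa uaz lnjf odh
Hunk 3: at line 2 remove [buvd] add [tpxa,lvdv,nxxfj] -> 15 lines: flhp kyln tpxa lvdv nxxfj bry cgpd pnsir lvj ytl qba dkaa uaz lnjf odh
Hunk 4: at line 10 remove [qba,dkaa] add [ghbyg,kzl,mtl] -> 16 lines: flhp kyln tpxa lvdv nxxfj bry cgpd pnsir lvj ytl ghbyg kzl mtl uaz lnjf odh
Final line 11: ghbyg

Answer: ghbyg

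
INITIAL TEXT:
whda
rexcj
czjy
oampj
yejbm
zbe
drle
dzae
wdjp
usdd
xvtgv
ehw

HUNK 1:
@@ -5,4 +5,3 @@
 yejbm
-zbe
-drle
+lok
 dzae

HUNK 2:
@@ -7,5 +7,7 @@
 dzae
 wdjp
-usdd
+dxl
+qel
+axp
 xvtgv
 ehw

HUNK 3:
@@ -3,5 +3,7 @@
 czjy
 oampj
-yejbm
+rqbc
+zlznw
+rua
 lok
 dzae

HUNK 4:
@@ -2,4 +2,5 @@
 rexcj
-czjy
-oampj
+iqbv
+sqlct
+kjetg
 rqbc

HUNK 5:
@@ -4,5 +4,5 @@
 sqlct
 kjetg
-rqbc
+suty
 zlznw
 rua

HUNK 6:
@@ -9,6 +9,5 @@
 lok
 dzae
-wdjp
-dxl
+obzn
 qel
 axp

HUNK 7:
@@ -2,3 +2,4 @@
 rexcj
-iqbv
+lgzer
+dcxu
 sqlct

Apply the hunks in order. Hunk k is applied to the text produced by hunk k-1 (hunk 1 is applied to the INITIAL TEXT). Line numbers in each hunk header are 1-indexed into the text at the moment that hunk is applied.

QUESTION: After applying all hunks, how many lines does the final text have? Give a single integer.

Answer: 16

Derivation:
Hunk 1: at line 5 remove [zbe,drle] add [lok] -> 11 lines: whda rexcj czjy oampj yejbm lok dzae wdjp usdd xvtgv ehw
Hunk 2: at line 7 remove [usdd] add [dxl,qel,axp] -> 13 lines: whda rexcj czjy oampj yejbm lok dzae wdjp dxl qel axp xvtgv ehw
Hunk 3: at line 3 remove [yejbm] add [rqbc,zlznw,rua] -> 15 lines: whda rexcj czjy oampj rqbc zlznw rua lok dzae wdjp dxl qel axp xvtgv ehw
Hunk 4: at line 2 remove [czjy,oampj] add [iqbv,sqlct,kjetg] -> 16 lines: whda rexcj iqbv sqlct kjetg rqbc zlznw rua lok dzae wdjp dxl qel axp xvtgv ehw
Hunk 5: at line 4 remove [rqbc] add [suty] -> 16 lines: whda rexcj iqbv sqlct kjetg suty zlznw rua lok dzae wdjp dxl qel axp xvtgv ehw
Hunk 6: at line 9 remove [wdjp,dxl] add [obzn] -> 15 lines: whda rexcj iqbv sqlct kjetg suty zlznw rua lok dzae obzn qel axp xvtgv ehw
Hunk 7: at line 2 remove [iqbv] add [lgzer,dcxu] -> 16 lines: whda rexcj lgzer dcxu sqlct kjetg suty zlznw rua lok dzae obzn qel axp xvtgv ehw
Final line count: 16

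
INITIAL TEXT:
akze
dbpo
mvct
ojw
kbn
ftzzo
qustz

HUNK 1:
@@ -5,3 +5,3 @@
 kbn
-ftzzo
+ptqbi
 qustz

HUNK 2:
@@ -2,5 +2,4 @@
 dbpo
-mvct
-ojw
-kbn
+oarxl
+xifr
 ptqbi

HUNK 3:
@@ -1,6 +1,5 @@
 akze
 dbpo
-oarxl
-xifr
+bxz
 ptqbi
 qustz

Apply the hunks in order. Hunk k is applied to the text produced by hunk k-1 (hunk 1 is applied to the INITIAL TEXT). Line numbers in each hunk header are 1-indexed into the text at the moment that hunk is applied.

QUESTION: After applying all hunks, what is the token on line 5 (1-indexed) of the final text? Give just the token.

Hunk 1: at line 5 remove [ftzzo] add [ptqbi] -> 7 lines: akze dbpo mvct ojw kbn ptqbi qustz
Hunk 2: at line 2 remove [mvct,ojw,kbn] add [oarxl,xifr] -> 6 lines: akze dbpo oarxl xifr ptqbi qustz
Hunk 3: at line 1 remove [oarxl,xifr] add [bxz] -> 5 lines: akze dbpo bxz ptqbi qustz
Final line 5: qustz

Answer: qustz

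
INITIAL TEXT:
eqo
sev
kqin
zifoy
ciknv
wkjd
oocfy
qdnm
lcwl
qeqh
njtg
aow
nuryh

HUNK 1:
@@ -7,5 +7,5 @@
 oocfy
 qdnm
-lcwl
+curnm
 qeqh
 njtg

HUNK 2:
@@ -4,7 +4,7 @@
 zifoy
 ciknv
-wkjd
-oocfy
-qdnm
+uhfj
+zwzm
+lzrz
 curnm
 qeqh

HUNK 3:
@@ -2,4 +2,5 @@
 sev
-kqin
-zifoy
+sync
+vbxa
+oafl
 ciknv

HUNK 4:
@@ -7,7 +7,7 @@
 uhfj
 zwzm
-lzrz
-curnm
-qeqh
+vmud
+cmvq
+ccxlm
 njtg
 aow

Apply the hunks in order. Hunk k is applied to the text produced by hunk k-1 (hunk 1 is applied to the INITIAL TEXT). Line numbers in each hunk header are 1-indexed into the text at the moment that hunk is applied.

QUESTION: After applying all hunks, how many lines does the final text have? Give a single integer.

Answer: 14

Derivation:
Hunk 1: at line 7 remove [lcwl] add [curnm] -> 13 lines: eqo sev kqin zifoy ciknv wkjd oocfy qdnm curnm qeqh njtg aow nuryh
Hunk 2: at line 4 remove [wkjd,oocfy,qdnm] add [uhfj,zwzm,lzrz] -> 13 lines: eqo sev kqin zifoy ciknv uhfj zwzm lzrz curnm qeqh njtg aow nuryh
Hunk 3: at line 2 remove [kqin,zifoy] add [sync,vbxa,oafl] -> 14 lines: eqo sev sync vbxa oafl ciknv uhfj zwzm lzrz curnm qeqh njtg aow nuryh
Hunk 4: at line 7 remove [lzrz,curnm,qeqh] add [vmud,cmvq,ccxlm] -> 14 lines: eqo sev sync vbxa oafl ciknv uhfj zwzm vmud cmvq ccxlm njtg aow nuryh
Final line count: 14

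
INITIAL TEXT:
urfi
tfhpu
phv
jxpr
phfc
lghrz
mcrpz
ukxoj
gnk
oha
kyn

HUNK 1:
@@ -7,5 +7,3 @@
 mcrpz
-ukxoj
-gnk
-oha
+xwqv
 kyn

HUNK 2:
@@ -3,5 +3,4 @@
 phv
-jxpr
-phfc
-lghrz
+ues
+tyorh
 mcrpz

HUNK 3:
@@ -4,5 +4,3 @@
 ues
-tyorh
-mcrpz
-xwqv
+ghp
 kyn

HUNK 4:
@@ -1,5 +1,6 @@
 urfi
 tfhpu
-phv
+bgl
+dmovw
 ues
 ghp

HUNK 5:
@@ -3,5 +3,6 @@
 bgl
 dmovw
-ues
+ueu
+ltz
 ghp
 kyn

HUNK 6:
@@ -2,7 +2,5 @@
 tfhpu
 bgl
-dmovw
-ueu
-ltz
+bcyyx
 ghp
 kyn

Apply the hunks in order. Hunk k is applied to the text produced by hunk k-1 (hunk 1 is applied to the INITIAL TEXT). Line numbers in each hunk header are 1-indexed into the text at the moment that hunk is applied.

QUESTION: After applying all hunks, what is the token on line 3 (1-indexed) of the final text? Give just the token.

Hunk 1: at line 7 remove [ukxoj,gnk,oha] add [xwqv] -> 9 lines: urfi tfhpu phv jxpr phfc lghrz mcrpz xwqv kyn
Hunk 2: at line 3 remove [jxpr,phfc,lghrz] add [ues,tyorh] -> 8 lines: urfi tfhpu phv ues tyorh mcrpz xwqv kyn
Hunk 3: at line 4 remove [tyorh,mcrpz,xwqv] add [ghp] -> 6 lines: urfi tfhpu phv ues ghp kyn
Hunk 4: at line 1 remove [phv] add [bgl,dmovw] -> 7 lines: urfi tfhpu bgl dmovw ues ghp kyn
Hunk 5: at line 3 remove [ues] add [ueu,ltz] -> 8 lines: urfi tfhpu bgl dmovw ueu ltz ghp kyn
Hunk 6: at line 2 remove [dmovw,ueu,ltz] add [bcyyx] -> 6 lines: urfi tfhpu bgl bcyyx ghp kyn
Final line 3: bgl

Answer: bgl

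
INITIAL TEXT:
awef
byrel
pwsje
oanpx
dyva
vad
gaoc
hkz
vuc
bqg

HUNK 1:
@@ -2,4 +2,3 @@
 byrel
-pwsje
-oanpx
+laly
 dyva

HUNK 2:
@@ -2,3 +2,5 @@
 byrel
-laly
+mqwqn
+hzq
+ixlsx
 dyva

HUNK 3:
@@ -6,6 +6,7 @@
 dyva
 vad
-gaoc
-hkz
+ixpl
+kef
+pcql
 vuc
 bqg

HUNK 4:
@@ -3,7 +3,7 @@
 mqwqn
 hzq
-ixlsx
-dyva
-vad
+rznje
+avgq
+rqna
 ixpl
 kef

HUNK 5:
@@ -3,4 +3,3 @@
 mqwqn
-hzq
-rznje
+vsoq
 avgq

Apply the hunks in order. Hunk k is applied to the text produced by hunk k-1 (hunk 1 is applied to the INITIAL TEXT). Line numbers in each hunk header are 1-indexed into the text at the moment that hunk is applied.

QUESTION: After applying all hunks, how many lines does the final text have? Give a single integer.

Answer: 11

Derivation:
Hunk 1: at line 2 remove [pwsje,oanpx] add [laly] -> 9 lines: awef byrel laly dyva vad gaoc hkz vuc bqg
Hunk 2: at line 2 remove [laly] add [mqwqn,hzq,ixlsx] -> 11 lines: awef byrel mqwqn hzq ixlsx dyva vad gaoc hkz vuc bqg
Hunk 3: at line 6 remove [gaoc,hkz] add [ixpl,kef,pcql] -> 12 lines: awef byrel mqwqn hzq ixlsx dyva vad ixpl kef pcql vuc bqg
Hunk 4: at line 3 remove [ixlsx,dyva,vad] add [rznje,avgq,rqna] -> 12 lines: awef byrel mqwqn hzq rznje avgq rqna ixpl kef pcql vuc bqg
Hunk 5: at line 3 remove [hzq,rznje] add [vsoq] -> 11 lines: awef byrel mqwqn vsoq avgq rqna ixpl kef pcql vuc bqg
Final line count: 11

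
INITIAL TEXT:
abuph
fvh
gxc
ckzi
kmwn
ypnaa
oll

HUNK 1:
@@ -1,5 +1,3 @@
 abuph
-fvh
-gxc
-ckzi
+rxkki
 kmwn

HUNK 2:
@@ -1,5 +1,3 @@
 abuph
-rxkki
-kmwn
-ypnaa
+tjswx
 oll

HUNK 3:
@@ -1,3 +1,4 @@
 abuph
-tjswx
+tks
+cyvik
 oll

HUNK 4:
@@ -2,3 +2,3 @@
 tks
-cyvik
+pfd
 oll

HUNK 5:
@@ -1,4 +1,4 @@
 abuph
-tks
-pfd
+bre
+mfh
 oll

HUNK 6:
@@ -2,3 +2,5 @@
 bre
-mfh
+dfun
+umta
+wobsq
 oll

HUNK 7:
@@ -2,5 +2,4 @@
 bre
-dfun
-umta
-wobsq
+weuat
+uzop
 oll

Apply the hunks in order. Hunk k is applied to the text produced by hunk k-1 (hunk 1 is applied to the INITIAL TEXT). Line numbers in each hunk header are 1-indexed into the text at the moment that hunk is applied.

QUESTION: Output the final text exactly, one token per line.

Hunk 1: at line 1 remove [fvh,gxc,ckzi] add [rxkki] -> 5 lines: abuph rxkki kmwn ypnaa oll
Hunk 2: at line 1 remove [rxkki,kmwn,ypnaa] add [tjswx] -> 3 lines: abuph tjswx oll
Hunk 3: at line 1 remove [tjswx] add [tks,cyvik] -> 4 lines: abuph tks cyvik oll
Hunk 4: at line 2 remove [cyvik] add [pfd] -> 4 lines: abuph tks pfd oll
Hunk 5: at line 1 remove [tks,pfd] add [bre,mfh] -> 4 lines: abuph bre mfh oll
Hunk 6: at line 2 remove [mfh] add [dfun,umta,wobsq] -> 6 lines: abuph bre dfun umta wobsq oll
Hunk 7: at line 2 remove [dfun,umta,wobsq] add [weuat,uzop] -> 5 lines: abuph bre weuat uzop oll

Answer: abuph
bre
weuat
uzop
oll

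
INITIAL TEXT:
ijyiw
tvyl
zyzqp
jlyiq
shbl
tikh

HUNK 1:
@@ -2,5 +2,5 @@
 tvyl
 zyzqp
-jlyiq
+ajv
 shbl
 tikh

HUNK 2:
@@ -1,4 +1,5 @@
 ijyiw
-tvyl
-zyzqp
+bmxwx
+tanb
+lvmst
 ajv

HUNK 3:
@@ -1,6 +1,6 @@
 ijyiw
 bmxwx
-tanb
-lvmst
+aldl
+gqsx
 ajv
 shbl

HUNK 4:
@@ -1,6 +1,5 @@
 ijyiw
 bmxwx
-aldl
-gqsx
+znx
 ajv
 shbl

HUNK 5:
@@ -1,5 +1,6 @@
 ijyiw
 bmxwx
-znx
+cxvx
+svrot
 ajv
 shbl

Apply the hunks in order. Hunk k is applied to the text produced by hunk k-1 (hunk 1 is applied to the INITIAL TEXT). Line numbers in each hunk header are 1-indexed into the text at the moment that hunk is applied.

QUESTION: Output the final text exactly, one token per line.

Answer: ijyiw
bmxwx
cxvx
svrot
ajv
shbl
tikh

Derivation:
Hunk 1: at line 2 remove [jlyiq] add [ajv] -> 6 lines: ijyiw tvyl zyzqp ajv shbl tikh
Hunk 2: at line 1 remove [tvyl,zyzqp] add [bmxwx,tanb,lvmst] -> 7 lines: ijyiw bmxwx tanb lvmst ajv shbl tikh
Hunk 3: at line 1 remove [tanb,lvmst] add [aldl,gqsx] -> 7 lines: ijyiw bmxwx aldl gqsx ajv shbl tikh
Hunk 4: at line 1 remove [aldl,gqsx] add [znx] -> 6 lines: ijyiw bmxwx znx ajv shbl tikh
Hunk 5: at line 1 remove [znx] add [cxvx,svrot] -> 7 lines: ijyiw bmxwx cxvx svrot ajv shbl tikh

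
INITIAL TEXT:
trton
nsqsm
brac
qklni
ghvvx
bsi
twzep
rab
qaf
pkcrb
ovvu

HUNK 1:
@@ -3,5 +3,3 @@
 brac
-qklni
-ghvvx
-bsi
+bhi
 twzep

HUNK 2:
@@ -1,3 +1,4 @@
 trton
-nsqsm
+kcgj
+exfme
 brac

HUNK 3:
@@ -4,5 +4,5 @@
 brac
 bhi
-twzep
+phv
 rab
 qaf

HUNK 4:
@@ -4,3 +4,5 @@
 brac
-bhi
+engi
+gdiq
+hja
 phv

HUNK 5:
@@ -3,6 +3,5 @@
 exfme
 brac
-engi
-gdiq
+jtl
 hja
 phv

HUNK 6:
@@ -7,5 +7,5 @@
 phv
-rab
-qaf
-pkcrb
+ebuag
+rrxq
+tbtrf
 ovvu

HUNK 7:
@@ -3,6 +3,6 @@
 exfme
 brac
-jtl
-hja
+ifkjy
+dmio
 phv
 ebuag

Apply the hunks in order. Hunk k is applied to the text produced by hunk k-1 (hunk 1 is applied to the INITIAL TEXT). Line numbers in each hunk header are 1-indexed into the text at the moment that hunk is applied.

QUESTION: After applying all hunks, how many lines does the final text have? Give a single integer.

Hunk 1: at line 3 remove [qklni,ghvvx,bsi] add [bhi] -> 9 lines: trton nsqsm brac bhi twzep rab qaf pkcrb ovvu
Hunk 2: at line 1 remove [nsqsm] add [kcgj,exfme] -> 10 lines: trton kcgj exfme brac bhi twzep rab qaf pkcrb ovvu
Hunk 3: at line 4 remove [twzep] add [phv] -> 10 lines: trton kcgj exfme brac bhi phv rab qaf pkcrb ovvu
Hunk 4: at line 4 remove [bhi] add [engi,gdiq,hja] -> 12 lines: trton kcgj exfme brac engi gdiq hja phv rab qaf pkcrb ovvu
Hunk 5: at line 3 remove [engi,gdiq] add [jtl] -> 11 lines: trton kcgj exfme brac jtl hja phv rab qaf pkcrb ovvu
Hunk 6: at line 7 remove [rab,qaf,pkcrb] add [ebuag,rrxq,tbtrf] -> 11 lines: trton kcgj exfme brac jtl hja phv ebuag rrxq tbtrf ovvu
Hunk 7: at line 3 remove [jtl,hja] add [ifkjy,dmio] -> 11 lines: trton kcgj exfme brac ifkjy dmio phv ebuag rrxq tbtrf ovvu
Final line count: 11

Answer: 11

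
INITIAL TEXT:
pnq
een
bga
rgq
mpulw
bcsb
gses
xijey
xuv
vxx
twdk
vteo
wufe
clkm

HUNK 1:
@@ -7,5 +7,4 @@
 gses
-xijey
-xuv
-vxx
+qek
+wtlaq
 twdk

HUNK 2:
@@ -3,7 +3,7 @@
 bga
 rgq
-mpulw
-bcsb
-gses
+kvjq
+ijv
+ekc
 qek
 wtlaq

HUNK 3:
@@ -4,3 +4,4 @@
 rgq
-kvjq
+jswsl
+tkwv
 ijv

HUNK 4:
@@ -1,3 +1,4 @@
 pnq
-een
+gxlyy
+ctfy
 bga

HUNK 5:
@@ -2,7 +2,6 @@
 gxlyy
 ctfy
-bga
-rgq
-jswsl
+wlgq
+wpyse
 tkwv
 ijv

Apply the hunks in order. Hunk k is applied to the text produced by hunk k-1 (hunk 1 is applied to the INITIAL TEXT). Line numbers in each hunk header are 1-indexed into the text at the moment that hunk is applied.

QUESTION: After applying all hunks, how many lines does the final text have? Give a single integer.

Hunk 1: at line 7 remove [xijey,xuv,vxx] add [qek,wtlaq] -> 13 lines: pnq een bga rgq mpulw bcsb gses qek wtlaq twdk vteo wufe clkm
Hunk 2: at line 3 remove [mpulw,bcsb,gses] add [kvjq,ijv,ekc] -> 13 lines: pnq een bga rgq kvjq ijv ekc qek wtlaq twdk vteo wufe clkm
Hunk 3: at line 4 remove [kvjq] add [jswsl,tkwv] -> 14 lines: pnq een bga rgq jswsl tkwv ijv ekc qek wtlaq twdk vteo wufe clkm
Hunk 4: at line 1 remove [een] add [gxlyy,ctfy] -> 15 lines: pnq gxlyy ctfy bga rgq jswsl tkwv ijv ekc qek wtlaq twdk vteo wufe clkm
Hunk 5: at line 2 remove [bga,rgq,jswsl] add [wlgq,wpyse] -> 14 lines: pnq gxlyy ctfy wlgq wpyse tkwv ijv ekc qek wtlaq twdk vteo wufe clkm
Final line count: 14

Answer: 14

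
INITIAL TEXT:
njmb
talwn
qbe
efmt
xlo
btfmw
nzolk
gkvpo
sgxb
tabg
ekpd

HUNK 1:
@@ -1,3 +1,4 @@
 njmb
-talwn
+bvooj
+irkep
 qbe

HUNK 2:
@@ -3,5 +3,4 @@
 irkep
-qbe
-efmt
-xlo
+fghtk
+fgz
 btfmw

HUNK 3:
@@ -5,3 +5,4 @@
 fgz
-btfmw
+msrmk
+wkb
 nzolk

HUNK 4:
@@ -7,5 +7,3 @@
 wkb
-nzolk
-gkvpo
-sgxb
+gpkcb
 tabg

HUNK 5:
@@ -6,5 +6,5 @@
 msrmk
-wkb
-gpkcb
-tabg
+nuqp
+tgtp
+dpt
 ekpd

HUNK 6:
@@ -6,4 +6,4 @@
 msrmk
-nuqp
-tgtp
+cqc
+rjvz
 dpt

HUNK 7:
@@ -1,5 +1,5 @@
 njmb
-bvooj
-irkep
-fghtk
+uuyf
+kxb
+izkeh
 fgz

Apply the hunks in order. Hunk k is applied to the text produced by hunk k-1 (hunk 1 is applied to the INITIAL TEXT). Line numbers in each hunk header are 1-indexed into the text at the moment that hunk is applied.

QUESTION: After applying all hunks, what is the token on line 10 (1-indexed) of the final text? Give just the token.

Answer: ekpd

Derivation:
Hunk 1: at line 1 remove [talwn] add [bvooj,irkep] -> 12 lines: njmb bvooj irkep qbe efmt xlo btfmw nzolk gkvpo sgxb tabg ekpd
Hunk 2: at line 3 remove [qbe,efmt,xlo] add [fghtk,fgz] -> 11 lines: njmb bvooj irkep fghtk fgz btfmw nzolk gkvpo sgxb tabg ekpd
Hunk 3: at line 5 remove [btfmw] add [msrmk,wkb] -> 12 lines: njmb bvooj irkep fghtk fgz msrmk wkb nzolk gkvpo sgxb tabg ekpd
Hunk 4: at line 7 remove [nzolk,gkvpo,sgxb] add [gpkcb] -> 10 lines: njmb bvooj irkep fghtk fgz msrmk wkb gpkcb tabg ekpd
Hunk 5: at line 6 remove [wkb,gpkcb,tabg] add [nuqp,tgtp,dpt] -> 10 lines: njmb bvooj irkep fghtk fgz msrmk nuqp tgtp dpt ekpd
Hunk 6: at line 6 remove [nuqp,tgtp] add [cqc,rjvz] -> 10 lines: njmb bvooj irkep fghtk fgz msrmk cqc rjvz dpt ekpd
Hunk 7: at line 1 remove [bvooj,irkep,fghtk] add [uuyf,kxb,izkeh] -> 10 lines: njmb uuyf kxb izkeh fgz msrmk cqc rjvz dpt ekpd
Final line 10: ekpd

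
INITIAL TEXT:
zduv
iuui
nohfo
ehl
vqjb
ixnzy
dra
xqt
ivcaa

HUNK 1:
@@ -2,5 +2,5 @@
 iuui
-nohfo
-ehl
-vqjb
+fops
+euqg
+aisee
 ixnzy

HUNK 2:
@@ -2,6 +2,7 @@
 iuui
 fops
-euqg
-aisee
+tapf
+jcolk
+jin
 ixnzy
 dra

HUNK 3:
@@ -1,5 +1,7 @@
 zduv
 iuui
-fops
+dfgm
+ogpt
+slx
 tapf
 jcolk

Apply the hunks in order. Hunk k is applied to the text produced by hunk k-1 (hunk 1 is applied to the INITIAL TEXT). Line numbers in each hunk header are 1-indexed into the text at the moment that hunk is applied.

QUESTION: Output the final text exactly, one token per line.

Answer: zduv
iuui
dfgm
ogpt
slx
tapf
jcolk
jin
ixnzy
dra
xqt
ivcaa

Derivation:
Hunk 1: at line 2 remove [nohfo,ehl,vqjb] add [fops,euqg,aisee] -> 9 lines: zduv iuui fops euqg aisee ixnzy dra xqt ivcaa
Hunk 2: at line 2 remove [euqg,aisee] add [tapf,jcolk,jin] -> 10 lines: zduv iuui fops tapf jcolk jin ixnzy dra xqt ivcaa
Hunk 3: at line 1 remove [fops] add [dfgm,ogpt,slx] -> 12 lines: zduv iuui dfgm ogpt slx tapf jcolk jin ixnzy dra xqt ivcaa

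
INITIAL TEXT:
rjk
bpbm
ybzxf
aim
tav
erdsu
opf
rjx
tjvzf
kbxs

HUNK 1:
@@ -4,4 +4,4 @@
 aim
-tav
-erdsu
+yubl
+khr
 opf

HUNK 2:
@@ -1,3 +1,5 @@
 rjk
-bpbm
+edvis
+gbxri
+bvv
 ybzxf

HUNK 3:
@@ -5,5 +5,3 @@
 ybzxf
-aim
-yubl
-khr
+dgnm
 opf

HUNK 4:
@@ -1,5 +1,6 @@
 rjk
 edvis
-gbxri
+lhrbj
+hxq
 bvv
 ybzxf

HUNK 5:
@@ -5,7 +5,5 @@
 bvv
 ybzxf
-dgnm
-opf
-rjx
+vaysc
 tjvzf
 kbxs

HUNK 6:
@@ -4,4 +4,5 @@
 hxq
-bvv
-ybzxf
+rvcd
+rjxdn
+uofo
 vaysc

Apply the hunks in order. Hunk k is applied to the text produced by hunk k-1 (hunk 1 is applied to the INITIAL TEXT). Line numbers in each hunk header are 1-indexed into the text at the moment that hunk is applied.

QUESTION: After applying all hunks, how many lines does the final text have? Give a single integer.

Hunk 1: at line 4 remove [tav,erdsu] add [yubl,khr] -> 10 lines: rjk bpbm ybzxf aim yubl khr opf rjx tjvzf kbxs
Hunk 2: at line 1 remove [bpbm] add [edvis,gbxri,bvv] -> 12 lines: rjk edvis gbxri bvv ybzxf aim yubl khr opf rjx tjvzf kbxs
Hunk 3: at line 5 remove [aim,yubl,khr] add [dgnm] -> 10 lines: rjk edvis gbxri bvv ybzxf dgnm opf rjx tjvzf kbxs
Hunk 4: at line 1 remove [gbxri] add [lhrbj,hxq] -> 11 lines: rjk edvis lhrbj hxq bvv ybzxf dgnm opf rjx tjvzf kbxs
Hunk 5: at line 5 remove [dgnm,opf,rjx] add [vaysc] -> 9 lines: rjk edvis lhrbj hxq bvv ybzxf vaysc tjvzf kbxs
Hunk 6: at line 4 remove [bvv,ybzxf] add [rvcd,rjxdn,uofo] -> 10 lines: rjk edvis lhrbj hxq rvcd rjxdn uofo vaysc tjvzf kbxs
Final line count: 10

Answer: 10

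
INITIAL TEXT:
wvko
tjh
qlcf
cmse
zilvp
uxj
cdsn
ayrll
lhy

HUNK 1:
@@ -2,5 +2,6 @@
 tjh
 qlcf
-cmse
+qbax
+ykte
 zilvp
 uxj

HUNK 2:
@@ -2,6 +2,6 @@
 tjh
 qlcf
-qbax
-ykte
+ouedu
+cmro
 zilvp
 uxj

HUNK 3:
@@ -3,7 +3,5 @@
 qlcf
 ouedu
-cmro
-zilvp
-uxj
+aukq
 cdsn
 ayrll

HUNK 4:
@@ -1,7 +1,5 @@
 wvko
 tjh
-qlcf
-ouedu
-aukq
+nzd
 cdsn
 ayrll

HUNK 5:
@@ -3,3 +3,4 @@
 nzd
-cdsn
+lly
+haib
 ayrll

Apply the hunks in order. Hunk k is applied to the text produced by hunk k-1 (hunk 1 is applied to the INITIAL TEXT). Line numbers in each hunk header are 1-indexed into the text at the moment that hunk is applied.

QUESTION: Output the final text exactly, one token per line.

Answer: wvko
tjh
nzd
lly
haib
ayrll
lhy

Derivation:
Hunk 1: at line 2 remove [cmse] add [qbax,ykte] -> 10 lines: wvko tjh qlcf qbax ykte zilvp uxj cdsn ayrll lhy
Hunk 2: at line 2 remove [qbax,ykte] add [ouedu,cmro] -> 10 lines: wvko tjh qlcf ouedu cmro zilvp uxj cdsn ayrll lhy
Hunk 3: at line 3 remove [cmro,zilvp,uxj] add [aukq] -> 8 lines: wvko tjh qlcf ouedu aukq cdsn ayrll lhy
Hunk 4: at line 1 remove [qlcf,ouedu,aukq] add [nzd] -> 6 lines: wvko tjh nzd cdsn ayrll lhy
Hunk 5: at line 3 remove [cdsn] add [lly,haib] -> 7 lines: wvko tjh nzd lly haib ayrll lhy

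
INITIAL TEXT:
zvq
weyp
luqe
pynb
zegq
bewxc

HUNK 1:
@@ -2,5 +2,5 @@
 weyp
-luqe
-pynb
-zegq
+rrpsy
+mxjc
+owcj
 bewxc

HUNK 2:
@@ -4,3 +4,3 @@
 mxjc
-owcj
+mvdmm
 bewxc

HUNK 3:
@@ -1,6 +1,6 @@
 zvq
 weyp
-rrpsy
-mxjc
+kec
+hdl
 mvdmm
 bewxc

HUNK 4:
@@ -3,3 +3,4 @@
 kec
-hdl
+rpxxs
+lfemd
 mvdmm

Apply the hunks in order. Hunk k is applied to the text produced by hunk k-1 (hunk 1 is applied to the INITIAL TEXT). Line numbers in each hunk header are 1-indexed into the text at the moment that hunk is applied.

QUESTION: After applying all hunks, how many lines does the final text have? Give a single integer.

Answer: 7

Derivation:
Hunk 1: at line 2 remove [luqe,pynb,zegq] add [rrpsy,mxjc,owcj] -> 6 lines: zvq weyp rrpsy mxjc owcj bewxc
Hunk 2: at line 4 remove [owcj] add [mvdmm] -> 6 lines: zvq weyp rrpsy mxjc mvdmm bewxc
Hunk 3: at line 1 remove [rrpsy,mxjc] add [kec,hdl] -> 6 lines: zvq weyp kec hdl mvdmm bewxc
Hunk 4: at line 3 remove [hdl] add [rpxxs,lfemd] -> 7 lines: zvq weyp kec rpxxs lfemd mvdmm bewxc
Final line count: 7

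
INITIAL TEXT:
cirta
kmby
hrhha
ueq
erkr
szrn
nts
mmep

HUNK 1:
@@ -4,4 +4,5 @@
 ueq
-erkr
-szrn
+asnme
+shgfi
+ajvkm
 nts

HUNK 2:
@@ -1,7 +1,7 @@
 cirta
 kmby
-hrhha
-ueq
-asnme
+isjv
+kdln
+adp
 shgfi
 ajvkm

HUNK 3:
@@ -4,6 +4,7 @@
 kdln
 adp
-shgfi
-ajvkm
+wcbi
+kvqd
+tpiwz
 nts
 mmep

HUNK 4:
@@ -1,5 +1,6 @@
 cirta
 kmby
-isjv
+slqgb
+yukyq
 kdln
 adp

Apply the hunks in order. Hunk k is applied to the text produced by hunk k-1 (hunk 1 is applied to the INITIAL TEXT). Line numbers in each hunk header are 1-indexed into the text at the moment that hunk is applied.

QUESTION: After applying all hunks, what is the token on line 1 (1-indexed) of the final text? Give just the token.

Hunk 1: at line 4 remove [erkr,szrn] add [asnme,shgfi,ajvkm] -> 9 lines: cirta kmby hrhha ueq asnme shgfi ajvkm nts mmep
Hunk 2: at line 1 remove [hrhha,ueq,asnme] add [isjv,kdln,adp] -> 9 lines: cirta kmby isjv kdln adp shgfi ajvkm nts mmep
Hunk 3: at line 4 remove [shgfi,ajvkm] add [wcbi,kvqd,tpiwz] -> 10 lines: cirta kmby isjv kdln adp wcbi kvqd tpiwz nts mmep
Hunk 4: at line 1 remove [isjv] add [slqgb,yukyq] -> 11 lines: cirta kmby slqgb yukyq kdln adp wcbi kvqd tpiwz nts mmep
Final line 1: cirta

Answer: cirta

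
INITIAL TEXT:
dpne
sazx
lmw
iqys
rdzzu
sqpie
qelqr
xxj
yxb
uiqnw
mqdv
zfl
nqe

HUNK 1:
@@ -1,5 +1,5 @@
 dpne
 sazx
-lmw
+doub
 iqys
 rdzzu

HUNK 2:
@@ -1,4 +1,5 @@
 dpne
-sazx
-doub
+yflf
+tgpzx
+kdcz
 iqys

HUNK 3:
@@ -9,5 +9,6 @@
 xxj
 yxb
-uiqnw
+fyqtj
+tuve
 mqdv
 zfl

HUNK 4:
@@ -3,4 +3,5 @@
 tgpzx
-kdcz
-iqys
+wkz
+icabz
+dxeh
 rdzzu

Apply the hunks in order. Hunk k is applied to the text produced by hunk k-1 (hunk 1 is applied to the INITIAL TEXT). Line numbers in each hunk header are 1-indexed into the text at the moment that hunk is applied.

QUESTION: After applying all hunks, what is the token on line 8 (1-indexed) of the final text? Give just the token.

Answer: sqpie

Derivation:
Hunk 1: at line 1 remove [lmw] add [doub] -> 13 lines: dpne sazx doub iqys rdzzu sqpie qelqr xxj yxb uiqnw mqdv zfl nqe
Hunk 2: at line 1 remove [sazx,doub] add [yflf,tgpzx,kdcz] -> 14 lines: dpne yflf tgpzx kdcz iqys rdzzu sqpie qelqr xxj yxb uiqnw mqdv zfl nqe
Hunk 3: at line 9 remove [uiqnw] add [fyqtj,tuve] -> 15 lines: dpne yflf tgpzx kdcz iqys rdzzu sqpie qelqr xxj yxb fyqtj tuve mqdv zfl nqe
Hunk 4: at line 3 remove [kdcz,iqys] add [wkz,icabz,dxeh] -> 16 lines: dpne yflf tgpzx wkz icabz dxeh rdzzu sqpie qelqr xxj yxb fyqtj tuve mqdv zfl nqe
Final line 8: sqpie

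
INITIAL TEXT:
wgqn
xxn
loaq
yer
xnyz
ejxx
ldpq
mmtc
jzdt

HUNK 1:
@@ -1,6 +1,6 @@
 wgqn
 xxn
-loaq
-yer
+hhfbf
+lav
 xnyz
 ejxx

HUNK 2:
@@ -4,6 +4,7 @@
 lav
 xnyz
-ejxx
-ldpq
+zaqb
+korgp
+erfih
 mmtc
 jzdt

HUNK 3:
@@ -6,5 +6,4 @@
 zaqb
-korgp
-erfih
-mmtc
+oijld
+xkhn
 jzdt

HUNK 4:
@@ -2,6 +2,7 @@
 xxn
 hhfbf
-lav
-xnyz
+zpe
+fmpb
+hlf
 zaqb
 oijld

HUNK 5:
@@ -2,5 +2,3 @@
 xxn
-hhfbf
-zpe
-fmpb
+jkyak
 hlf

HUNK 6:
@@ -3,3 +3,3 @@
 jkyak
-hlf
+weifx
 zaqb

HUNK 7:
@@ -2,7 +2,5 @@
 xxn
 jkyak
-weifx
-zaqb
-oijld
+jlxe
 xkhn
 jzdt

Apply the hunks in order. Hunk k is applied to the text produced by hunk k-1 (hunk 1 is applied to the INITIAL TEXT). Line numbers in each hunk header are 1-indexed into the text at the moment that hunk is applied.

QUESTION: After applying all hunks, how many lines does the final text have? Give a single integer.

Hunk 1: at line 1 remove [loaq,yer] add [hhfbf,lav] -> 9 lines: wgqn xxn hhfbf lav xnyz ejxx ldpq mmtc jzdt
Hunk 2: at line 4 remove [ejxx,ldpq] add [zaqb,korgp,erfih] -> 10 lines: wgqn xxn hhfbf lav xnyz zaqb korgp erfih mmtc jzdt
Hunk 3: at line 6 remove [korgp,erfih,mmtc] add [oijld,xkhn] -> 9 lines: wgqn xxn hhfbf lav xnyz zaqb oijld xkhn jzdt
Hunk 4: at line 2 remove [lav,xnyz] add [zpe,fmpb,hlf] -> 10 lines: wgqn xxn hhfbf zpe fmpb hlf zaqb oijld xkhn jzdt
Hunk 5: at line 2 remove [hhfbf,zpe,fmpb] add [jkyak] -> 8 lines: wgqn xxn jkyak hlf zaqb oijld xkhn jzdt
Hunk 6: at line 3 remove [hlf] add [weifx] -> 8 lines: wgqn xxn jkyak weifx zaqb oijld xkhn jzdt
Hunk 7: at line 2 remove [weifx,zaqb,oijld] add [jlxe] -> 6 lines: wgqn xxn jkyak jlxe xkhn jzdt
Final line count: 6

Answer: 6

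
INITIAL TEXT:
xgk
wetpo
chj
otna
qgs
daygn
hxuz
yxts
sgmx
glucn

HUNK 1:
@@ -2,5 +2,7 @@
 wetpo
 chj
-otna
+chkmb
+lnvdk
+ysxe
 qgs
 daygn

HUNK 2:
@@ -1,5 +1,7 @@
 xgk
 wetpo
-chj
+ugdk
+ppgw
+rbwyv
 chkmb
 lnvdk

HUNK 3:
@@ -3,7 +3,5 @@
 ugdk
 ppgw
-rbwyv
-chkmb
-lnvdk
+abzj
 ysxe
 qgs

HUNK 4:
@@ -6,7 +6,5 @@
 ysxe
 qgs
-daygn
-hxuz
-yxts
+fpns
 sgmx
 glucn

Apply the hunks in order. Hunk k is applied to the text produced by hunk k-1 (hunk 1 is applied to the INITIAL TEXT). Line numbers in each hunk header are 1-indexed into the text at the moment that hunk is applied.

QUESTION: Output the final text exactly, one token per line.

Hunk 1: at line 2 remove [otna] add [chkmb,lnvdk,ysxe] -> 12 lines: xgk wetpo chj chkmb lnvdk ysxe qgs daygn hxuz yxts sgmx glucn
Hunk 2: at line 1 remove [chj] add [ugdk,ppgw,rbwyv] -> 14 lines: xgk wetpo ugdk ppgw rbwyv chkmb lnvdk ysxe qgs daygn hxuz yxts sgmx glucn
Hunk 3: at line 3 remove [rbwyv,chkmb,lnvdk] add [abzj] -> 12 lines: xgk wetpo ugdk ppgw abzj ysxe qgs daygn hxuz yxts sgmx glucn
Hunk 4: at line 6 remove [daygn,hxuz,yxts] add [fpns] -> 10 lines: xgk wetpo ugdk ppgw abzj ysxe qgs fpns sgmx glucn

Answer: xgk
wetpo
ugdk
ppgw
abzj
ysxe
qgs
fpns
sgmx
glucn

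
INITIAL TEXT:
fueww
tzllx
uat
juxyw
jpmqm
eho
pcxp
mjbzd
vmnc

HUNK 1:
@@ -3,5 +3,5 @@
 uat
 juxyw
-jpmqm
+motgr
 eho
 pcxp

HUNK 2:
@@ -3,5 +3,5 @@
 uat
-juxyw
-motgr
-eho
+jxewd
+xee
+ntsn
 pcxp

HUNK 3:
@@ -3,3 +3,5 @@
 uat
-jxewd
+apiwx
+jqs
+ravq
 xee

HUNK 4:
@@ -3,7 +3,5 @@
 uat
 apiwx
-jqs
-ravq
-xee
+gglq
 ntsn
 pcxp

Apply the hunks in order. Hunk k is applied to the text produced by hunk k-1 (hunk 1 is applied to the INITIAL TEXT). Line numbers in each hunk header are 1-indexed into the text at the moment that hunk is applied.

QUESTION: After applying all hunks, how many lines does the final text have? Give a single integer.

Hunk 1: at line 3 remove [jpmqm] add [motgr] -> 9 lines: fueww tzllx uat juxyw motgr eho pcxp mjbzd vmnc
Hunk 2: at line 3 remove [juxyw,motgr,eho] add [jxewd,xee,ntsn] -> 9 lines: fueww tzllx uat jxewd xee ntsn pcxp mjbzd vmnc
Hunk 3: at line 3 remove [jxewd] add [apiwx,jqs,ravq] -> 11 lines: fueww tzllx uat apiwx jqs ravq xee ntsn pcxp mjbzd vmnc
Hunk 4: at line 3 remove [jqs,ravq,xee] add [gglq] -> 9 lines: fueww tzllx uat apiwx gglq ntsn pcxp mjbzd vmnc
Final line count: 9

Answer: 9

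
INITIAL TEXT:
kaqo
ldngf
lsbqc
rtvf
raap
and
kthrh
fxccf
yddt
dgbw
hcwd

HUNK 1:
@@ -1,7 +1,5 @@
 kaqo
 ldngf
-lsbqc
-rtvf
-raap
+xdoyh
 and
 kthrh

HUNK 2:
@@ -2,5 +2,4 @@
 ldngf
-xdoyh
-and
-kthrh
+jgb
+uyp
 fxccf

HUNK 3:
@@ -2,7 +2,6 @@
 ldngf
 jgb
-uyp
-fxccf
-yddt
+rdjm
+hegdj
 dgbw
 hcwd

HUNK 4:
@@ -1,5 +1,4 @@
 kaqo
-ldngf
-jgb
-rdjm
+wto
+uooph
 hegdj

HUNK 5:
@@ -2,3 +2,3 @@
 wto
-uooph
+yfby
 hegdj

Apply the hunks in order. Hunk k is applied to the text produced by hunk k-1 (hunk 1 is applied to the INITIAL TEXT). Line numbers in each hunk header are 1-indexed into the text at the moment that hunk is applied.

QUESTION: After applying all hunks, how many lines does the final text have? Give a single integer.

Hunk 1: at line 1 remove [lsbqc,rtvf,raap] add [xdoyh] -> 9 lines: kaqo ldngf xdoyh and kthrh fxccf yddt dgbw hcwd
Hunk 2: at line 2 remove [xdoyh,and,kthrh] add [jgb,uyp] -> 8 lines: kaqo ldngf jgb uyp fxccf yddt dgbw hcwd
Hunk 3: at line 2 remove [uyp,fxccf,yddt] add [rdjm,hegdj] -> 7 lines: kaqo ldngf jgb rdjm hegdj dgbw hcwd
Hunk 4: at line 1 remove [ldngf,jgb,rdjm] add [wto,uooph] -> 6 lines: kaqo wto uooph hegdj dgbw hcwd
Hunk 5: at line 2 remove [uooph] add [yfby] -> 6 lines: kaqo wto yfby hegdj dgbw hcwd
Final line count: 6

Answer: 6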